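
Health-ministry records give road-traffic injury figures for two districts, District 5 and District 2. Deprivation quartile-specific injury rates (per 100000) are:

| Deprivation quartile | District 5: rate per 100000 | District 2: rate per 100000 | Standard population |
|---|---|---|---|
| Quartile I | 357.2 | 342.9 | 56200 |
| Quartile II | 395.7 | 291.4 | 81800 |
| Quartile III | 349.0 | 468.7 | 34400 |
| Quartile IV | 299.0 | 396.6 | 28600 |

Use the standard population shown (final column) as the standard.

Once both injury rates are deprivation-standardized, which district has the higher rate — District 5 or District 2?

Standard total = 201000; weights = 0.2796, 0.4070, 0.1711, 0.1423.
District 5: 0.2796×357.2 + 0.4070×395.7 + 0.1711×349.0 + 0.1423×299.0 = 363.1836 per 100000.
District 2: 0.2796×342.9 + 0.4070×291.4 + 0.1711×468.7 + 0.1423×396.6 = 351.1121 per 100000.

District 5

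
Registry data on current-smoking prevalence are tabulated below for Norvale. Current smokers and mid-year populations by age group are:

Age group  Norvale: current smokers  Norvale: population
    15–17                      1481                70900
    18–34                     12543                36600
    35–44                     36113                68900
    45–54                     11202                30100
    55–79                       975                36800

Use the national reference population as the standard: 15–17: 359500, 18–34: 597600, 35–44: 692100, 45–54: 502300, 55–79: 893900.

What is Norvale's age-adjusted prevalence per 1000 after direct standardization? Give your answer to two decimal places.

Age-specific rates per 1000 for Norvale: 20.889, 342.705, 524.136, 372.159, 26.495.
Standard total = 3045400; weights = 0.1180, 0.1962, 0.2273, 0.1649, 0.2935.
Standardized rate: 0.1180×20.889 + 0.1962×342.705 + 0.2273×524.136 + 0.1649×372.159 + 0.2935×26.495 = 257.9904 per 1000.

257.99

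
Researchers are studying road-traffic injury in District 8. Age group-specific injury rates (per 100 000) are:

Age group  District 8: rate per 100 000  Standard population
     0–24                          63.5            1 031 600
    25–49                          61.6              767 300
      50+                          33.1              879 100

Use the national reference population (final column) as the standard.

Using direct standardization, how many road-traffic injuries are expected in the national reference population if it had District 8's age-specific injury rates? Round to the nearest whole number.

1419

Expected road-traffic injuries = Σ (standard pop × age-specific rate ÷ 100 000)
= 1 031 600×63.5/100 000 + 767 300×61.6/100 000 + 879 100×33.1/100 000
= 655.07 + 472.66 + 290.98 = 1418.70.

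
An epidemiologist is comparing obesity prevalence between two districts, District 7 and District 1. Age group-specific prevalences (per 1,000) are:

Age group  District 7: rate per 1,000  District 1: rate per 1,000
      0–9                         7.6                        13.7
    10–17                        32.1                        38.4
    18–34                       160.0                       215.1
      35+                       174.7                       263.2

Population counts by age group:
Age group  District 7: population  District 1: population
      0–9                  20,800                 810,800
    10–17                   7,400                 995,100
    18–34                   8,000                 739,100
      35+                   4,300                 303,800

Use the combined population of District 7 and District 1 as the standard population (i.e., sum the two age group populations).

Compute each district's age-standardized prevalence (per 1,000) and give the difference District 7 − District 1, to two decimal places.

-27.63

Combined standard total = 2,889,300; weights = 0.2878, 0.3470, 0.2586, 0.1066.
District 7: 0.2878×7.6 + 0.3470×32.1 + 0.2586×160.0 + 0.1066×174.7 = 73.3262 per 1,000.
District 1: 0.2878×13.7 + 0.3470×38.4 + 0.2586×215.1 + 0.1066×263.2 = 100.9525 per 1,000.
Difference = 73.3262 − 100.9525 = -27.6263.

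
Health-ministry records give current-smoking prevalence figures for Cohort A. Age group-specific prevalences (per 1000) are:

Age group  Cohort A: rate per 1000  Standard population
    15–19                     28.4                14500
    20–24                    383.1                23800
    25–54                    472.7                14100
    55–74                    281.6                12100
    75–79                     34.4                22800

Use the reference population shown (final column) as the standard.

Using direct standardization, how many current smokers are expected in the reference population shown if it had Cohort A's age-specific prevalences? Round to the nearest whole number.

Expected current smokers = Σ (standard pop × age-specific rate ÷ 1000)
= 14500×28.4/1000 + 23800×383.1/1000 + 14100×472.7/1000 + 12100×281.6/1000 + 22800×34.4/1000
= 411.80 + 9117.78 + 6665.07 + 3407.36 + 784.32 = 20386.33.

20386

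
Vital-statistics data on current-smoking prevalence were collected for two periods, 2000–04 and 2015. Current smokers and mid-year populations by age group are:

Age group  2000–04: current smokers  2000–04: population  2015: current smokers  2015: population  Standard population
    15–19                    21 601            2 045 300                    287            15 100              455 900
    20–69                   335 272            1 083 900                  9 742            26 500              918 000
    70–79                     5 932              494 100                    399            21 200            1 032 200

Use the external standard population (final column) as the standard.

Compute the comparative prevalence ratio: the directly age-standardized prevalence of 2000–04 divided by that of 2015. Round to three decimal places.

Age-specific rates per 1 000 for 2000–04: 10.561, 309.320, 12.006.
For 2015: 19.007, 367.623, 18.821.
Standard total = 2 406 100; weights = 0.1895, 0.3815, 0.4290.
2000–04: 0.1895×10.561 + 0.3815×309.320 + 0.4290×12.006 = 125.1664 per 1 000.
2015: 0.1895×19.007 + 0.3815×367.623 + 0.4290×18.821 = 151.9345 per 1 000.
Ratio = 125.1664 ÷ 151.9345 = 0.82382.

0.824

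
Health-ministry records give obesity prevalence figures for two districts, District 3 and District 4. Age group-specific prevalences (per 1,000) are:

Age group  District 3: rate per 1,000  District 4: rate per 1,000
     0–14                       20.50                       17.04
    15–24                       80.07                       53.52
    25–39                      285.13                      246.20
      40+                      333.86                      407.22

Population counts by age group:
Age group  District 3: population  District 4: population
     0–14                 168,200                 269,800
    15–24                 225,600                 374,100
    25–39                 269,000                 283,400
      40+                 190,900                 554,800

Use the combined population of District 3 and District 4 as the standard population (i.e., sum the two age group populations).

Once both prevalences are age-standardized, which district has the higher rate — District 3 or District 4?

District 4

Combined standard total = 2,335,800; weights = 0.1875, 0.2567, 0.2365, 0.3192.
District 3: 0.1875×20.50 + 0.2567×80.07 + 0.2365×285.13 + 0.3192×333.86 = 198.4169 per 1,000.
District 4: 0.1875×17.04 + 0.2567×53.52 + 0.2365×246.20 + 0.3192×407.22 = 205.1650 per 1,000.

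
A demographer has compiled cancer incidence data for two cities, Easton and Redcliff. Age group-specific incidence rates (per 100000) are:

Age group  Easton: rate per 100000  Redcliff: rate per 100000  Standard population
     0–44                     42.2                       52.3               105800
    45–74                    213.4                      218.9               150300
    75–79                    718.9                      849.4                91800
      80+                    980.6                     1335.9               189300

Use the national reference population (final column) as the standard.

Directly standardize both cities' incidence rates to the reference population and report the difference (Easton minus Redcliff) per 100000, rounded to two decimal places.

-151.03

Standard total = 537200; weights = 0.1969, 0.2798, 0.1709, 0.3524.
Easton: 0.1969×42.2 + 0.2798×213.4 + 0.1709×718.9 + 0.3524×980.6 = 536.4136 per 100000.
Redcliff: 0.1969×52.3 + 0.2798×218.9 + 0.1709×849.4 + 0.3524×1335.9 = 687.4438 per 100000.
Difference = 536.4136 − 687.4438 = -151.0302.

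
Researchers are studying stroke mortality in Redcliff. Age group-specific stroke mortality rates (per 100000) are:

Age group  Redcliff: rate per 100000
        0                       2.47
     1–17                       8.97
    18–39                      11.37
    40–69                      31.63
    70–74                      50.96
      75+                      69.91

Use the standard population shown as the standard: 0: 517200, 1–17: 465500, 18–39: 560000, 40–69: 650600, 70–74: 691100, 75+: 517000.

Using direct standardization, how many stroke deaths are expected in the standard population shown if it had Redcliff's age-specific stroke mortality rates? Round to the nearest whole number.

1038

Expected stroke deaths = Σ (standard pop × age-specific rate ÷ 100000)
= 517200×2.47/100000 + 465500×8.97/100000 + 560000×11.37/100000 + 650600×31.63/100000 + 691100×50.96/100000 + 517000×69.91/100000
= 12.77 + 41.76 + 63.67 + 205.78 + 352.18 + 361.43 = 1037.61.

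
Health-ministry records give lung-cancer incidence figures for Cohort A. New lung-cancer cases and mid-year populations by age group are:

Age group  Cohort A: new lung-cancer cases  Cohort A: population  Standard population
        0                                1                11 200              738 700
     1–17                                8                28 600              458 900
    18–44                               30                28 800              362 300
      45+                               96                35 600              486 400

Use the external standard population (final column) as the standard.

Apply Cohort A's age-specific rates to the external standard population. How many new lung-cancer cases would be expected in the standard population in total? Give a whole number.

1883

Age-specific rates per 100 000 for Cohort A: 8.93, 27.97, 104.17, 269.66.
Expected new lung-cancer cases = Σ (standard pop × age-specific rate ÷ 100 000)
= 738 700×8.93/100 000 + 458 900×27.97/100 000 + 362 300×104.17/100 000 + 486 400×269.66/100 000
= 65.96 + 128.36 + 377.40 + 1311.64 = 1883.36.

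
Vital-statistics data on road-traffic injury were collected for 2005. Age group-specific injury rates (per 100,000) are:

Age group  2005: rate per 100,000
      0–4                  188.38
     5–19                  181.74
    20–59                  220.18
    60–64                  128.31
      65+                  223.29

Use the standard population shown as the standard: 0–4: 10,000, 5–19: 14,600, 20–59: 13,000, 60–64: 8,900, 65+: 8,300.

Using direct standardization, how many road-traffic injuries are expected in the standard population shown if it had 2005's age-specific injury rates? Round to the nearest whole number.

104

Expected road-traffic injuries = Σ (standard pop × age-specific rate ÷ 100,000)
= 10,000×188.38/100,000 + 14,600×181.74/100,000 + 13,000×220.18/100,000 + 8,900×128.31/100,000 + 8,300×223.29/100,000
= 18.84 + 26.53 + 28.62 + 11.42 + 18.53 = 103.95.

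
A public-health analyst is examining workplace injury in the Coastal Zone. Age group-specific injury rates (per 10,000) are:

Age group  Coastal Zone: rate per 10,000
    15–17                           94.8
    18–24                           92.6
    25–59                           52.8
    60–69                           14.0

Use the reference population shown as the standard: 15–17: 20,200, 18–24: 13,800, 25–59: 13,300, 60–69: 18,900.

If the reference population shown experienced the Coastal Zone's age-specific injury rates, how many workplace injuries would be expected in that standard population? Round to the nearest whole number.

Expected workplace injuries = Σ (standard pop × age-specific rate ÷ 10,000)
= 20,200×94.8/10,000 + 13,800×92.6/10,000 + 13,300×52.8/10,000 + 18,900×14.0/10,000
= 191.50 + 127.79 + 70.22 + 26.46 = 415.97.

416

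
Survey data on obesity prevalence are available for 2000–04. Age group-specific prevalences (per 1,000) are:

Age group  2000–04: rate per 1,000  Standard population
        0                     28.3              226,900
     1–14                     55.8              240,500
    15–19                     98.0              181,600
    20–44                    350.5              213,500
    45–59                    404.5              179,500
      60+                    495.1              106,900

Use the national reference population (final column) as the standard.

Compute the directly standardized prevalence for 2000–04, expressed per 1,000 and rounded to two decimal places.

Standard total = 1,148,900; weights = 0.1975, 0.2093, 0.1581, 0.1858, 0.1562, 0.0930.
Standardized rate: 0.1975×28.3 + 0.2093×55.8 + 0.1581×98.0 + 0.1858×350.5 + 0.1562×404.5 + 0.0930×495.1 = 207.1579 per 1,000.

207.16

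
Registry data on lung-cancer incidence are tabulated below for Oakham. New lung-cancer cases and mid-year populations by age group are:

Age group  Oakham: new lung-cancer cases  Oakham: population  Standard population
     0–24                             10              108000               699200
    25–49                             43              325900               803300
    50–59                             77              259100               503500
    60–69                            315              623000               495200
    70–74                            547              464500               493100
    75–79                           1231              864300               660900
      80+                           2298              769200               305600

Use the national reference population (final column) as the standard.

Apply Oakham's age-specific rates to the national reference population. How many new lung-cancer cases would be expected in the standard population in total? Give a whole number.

3006

Age-specific rates per 100000 for Oakham: 9.26, 13.19, 29.72, 50.56, 117.76, 142.43, 298.75.
Expected new lung-cancer cases = Σ (standard pop × age-specific rate ÷ 100000)
= 699200×9.26/100000 + 803300×13.19/100000 + 503500×29.72/100000 + 495200×50.56/100000 + 493100×117.76/100000 + 660900×142.43/100000 + 305600×298.75/100000
= 64.74 + 105.99 + 149.63 + 250.38 + 580.68 + 941.30 + 912.99 = 3005.71.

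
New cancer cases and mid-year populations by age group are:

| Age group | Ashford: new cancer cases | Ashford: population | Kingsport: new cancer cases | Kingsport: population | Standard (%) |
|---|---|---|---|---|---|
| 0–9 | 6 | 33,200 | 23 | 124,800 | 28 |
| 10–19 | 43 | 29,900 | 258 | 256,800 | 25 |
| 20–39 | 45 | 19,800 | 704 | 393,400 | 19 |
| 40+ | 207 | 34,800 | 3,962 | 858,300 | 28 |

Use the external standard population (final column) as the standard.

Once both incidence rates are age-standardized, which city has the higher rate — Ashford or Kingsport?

Ashford

Age-specific rates per 100,000 for Ashford: 18.07, 143.81, 227.27, 594.83.
For Kingsport: 18.43, 100.47, 178.95, 461.61.
Standard weights: 0.28, 0.25, 0.19, 0.28.
Ashford: 0.2800×18.07 + 0.2500×143.81 + 0.1900×227.27 + 0.2800×594.83 = 250.7470 per 100,000.
Kingsport: 0.2800×18.43 + 0.2500×100.47 + 0.1900×178.95 + 0.2800×461.61 = 193.5289 per 100,000.
The crude rates (255.73 vs 302.88) would put Kingsport higher, but that reflects its age composition; once standardized to a common age structure, Ashford has the higher underlying rate.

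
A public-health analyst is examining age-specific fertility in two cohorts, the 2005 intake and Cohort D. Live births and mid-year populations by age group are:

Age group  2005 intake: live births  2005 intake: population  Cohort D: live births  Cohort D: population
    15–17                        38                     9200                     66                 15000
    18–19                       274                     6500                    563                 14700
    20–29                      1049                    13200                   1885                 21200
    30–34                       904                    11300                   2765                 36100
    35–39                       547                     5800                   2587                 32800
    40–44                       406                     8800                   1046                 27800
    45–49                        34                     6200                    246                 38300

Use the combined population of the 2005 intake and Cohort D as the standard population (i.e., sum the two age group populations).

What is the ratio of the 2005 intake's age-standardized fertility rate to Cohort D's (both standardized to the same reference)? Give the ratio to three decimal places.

Age-specific rates per 1000 for the 2005 intake: 4.130, 42.154, 79.470, 80.000, 94.310, 46.136, 5.484.
For Cohort D: 4.400, 38.299, 88.915, 76.593, 78.872, 37.626, 6.423.
Combined standard total = 246900; weights = 0.0980, 0.0859, 0.1393, 0.1920, 0.1563, 0.1482, 0.1802.
The 2005 intake: 0.0980×4.130 + 0.0859×42.154 + 0.1393×79.470 + 0.1920×80.000 + 0.1563×94.310 + 0.1482×46.136 + 0.1802×5.484 = 53.0270 per 1000.
Cohort D: 0.0980×4.400 + 0.0859×38.299 + 0.1393×88.915 + 0.1920×76.593 + 0.1563×78.872 + 0.1482×37.626 + 0.1802×6.423 = 49.8785 per 1000.
Ratio = 53.0270 ÷ 49.8785 = 1.06313.

1.063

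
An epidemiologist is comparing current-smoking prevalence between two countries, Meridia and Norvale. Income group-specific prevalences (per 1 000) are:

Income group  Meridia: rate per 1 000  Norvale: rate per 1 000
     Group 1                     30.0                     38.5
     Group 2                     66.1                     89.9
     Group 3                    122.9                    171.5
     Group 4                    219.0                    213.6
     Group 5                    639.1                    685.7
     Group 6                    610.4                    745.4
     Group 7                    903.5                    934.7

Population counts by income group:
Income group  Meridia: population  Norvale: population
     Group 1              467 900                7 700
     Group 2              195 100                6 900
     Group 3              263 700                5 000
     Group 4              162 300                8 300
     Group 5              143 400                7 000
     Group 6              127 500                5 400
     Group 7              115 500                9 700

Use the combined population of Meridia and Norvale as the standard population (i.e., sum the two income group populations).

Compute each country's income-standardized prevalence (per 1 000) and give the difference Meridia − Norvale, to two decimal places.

-32.68

Combined standard total = 1 525 400; weights = 0.3118, 0.1324, 0.1762, 0.1118, 0.0986, 0.0871, 0.0821.
Meridia: 0.3118×30.0 + 0.1324×66.1 + 0.1762×122.9 + 0.1118×219.0 + 0.0986×639.1 + 0.0871×610.4 + 0.0821×903.5 = 254.5993 per 1 000.
Norvale: 0.3118×38.5 + 0.1324×89.9 + 0.1762×171.5 + 0.1118×213.6 + 0.0986×685.7 + 0.0871×745.4 + 0.0821×934.7 = 287.2755 per 1 000.
Difference = 254.5993 − 287.2755 = -32.6761.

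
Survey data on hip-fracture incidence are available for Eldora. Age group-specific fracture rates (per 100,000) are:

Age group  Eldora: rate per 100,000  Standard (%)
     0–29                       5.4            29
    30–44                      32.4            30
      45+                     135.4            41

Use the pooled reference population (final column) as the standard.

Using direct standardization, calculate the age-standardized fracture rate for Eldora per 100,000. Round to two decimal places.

Standard weights: 0.29, 0.30, 0.41.
Standardized rate: 0.2900×5.4 + 0.3000×32.4 + 0.4100×135.4 = 66.8000 per 100,000.

66.80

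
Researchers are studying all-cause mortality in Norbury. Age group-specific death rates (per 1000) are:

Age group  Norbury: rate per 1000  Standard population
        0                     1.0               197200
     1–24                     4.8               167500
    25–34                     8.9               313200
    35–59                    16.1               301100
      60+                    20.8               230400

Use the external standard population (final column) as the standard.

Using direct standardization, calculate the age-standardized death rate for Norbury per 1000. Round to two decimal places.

Standard total = 1209400; weights = 0.1631, 0.1385, 0.2590, 0.2490, 0.1905.
Standardized rate: 0.1631×1.0 + 0.1385×4.8 + 0.2590×8.9 + 0.2490×16.1 + 0.1905×20.8 = 11.1036 per 1000.

11.10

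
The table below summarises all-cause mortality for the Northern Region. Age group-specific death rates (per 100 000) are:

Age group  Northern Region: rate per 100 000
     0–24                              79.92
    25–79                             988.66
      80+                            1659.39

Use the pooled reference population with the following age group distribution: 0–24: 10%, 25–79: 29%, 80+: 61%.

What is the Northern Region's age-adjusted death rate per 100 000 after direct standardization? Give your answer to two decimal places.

1306.93

Standard weights: 0.10, 0.29, 0.61.
Standardized rate: 0.1000×79.92 + 0.2900×988.66 + 0.6100×1659.39 = 1306.9313 per 100 000.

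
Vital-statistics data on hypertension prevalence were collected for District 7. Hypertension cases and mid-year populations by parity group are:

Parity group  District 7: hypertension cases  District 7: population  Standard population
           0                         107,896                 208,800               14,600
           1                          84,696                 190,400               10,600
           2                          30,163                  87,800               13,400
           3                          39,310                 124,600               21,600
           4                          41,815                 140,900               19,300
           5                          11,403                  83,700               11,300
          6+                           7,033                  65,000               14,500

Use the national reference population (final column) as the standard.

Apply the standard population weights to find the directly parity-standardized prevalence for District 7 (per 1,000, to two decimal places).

308.77

Parity-specific rates per 1,000 for District 7: 516.743, 444.832, 343.542, 315.490, 296.771, 136.237, 108.200.
Standard total = 105,300; weights = 0.1387, 0.1007, 0.1273, 0.2051, 0.1833, 0.1073, 0.1377.
Standardized rate: 0.1387×516.743 + 0.1007×444.832 + 0.1273×343.542 + 0.2051×315.490 + 0.1833×296.771 + 0.1073×136.237 + 0.1377×108.200 = 308.7726 per 1,000.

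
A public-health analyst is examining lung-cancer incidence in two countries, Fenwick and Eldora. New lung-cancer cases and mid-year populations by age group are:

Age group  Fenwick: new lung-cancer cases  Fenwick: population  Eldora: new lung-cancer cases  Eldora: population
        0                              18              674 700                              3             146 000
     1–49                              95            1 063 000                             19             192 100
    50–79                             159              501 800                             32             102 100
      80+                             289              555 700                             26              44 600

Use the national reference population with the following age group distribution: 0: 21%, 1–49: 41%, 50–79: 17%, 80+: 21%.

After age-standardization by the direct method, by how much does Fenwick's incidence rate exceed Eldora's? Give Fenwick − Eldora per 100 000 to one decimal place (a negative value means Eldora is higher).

-1.5

Age-specific rates per 100 000 for Fenwick: 2.67, 8.94, 31.69, 52.01.
For Eldora: 2.05, 9.89, 31.34, 58.30.
Standard weights: 0.21, 0.41, 0.17, 0.21.
Fenwick: 0.2100×2.67 + 0.4100×8.94 + 0.1700×31.69 + 0.2100×52.01 = 20.5324 per 100 000.
Eldora: 0.2100×2.05 + 0.4100×9.89 + 0.1700×31.34 + 0.2100×58.30 = 22.0569 per 100 000.
Difference = 20.5324 − 22.0569 = -1.5246.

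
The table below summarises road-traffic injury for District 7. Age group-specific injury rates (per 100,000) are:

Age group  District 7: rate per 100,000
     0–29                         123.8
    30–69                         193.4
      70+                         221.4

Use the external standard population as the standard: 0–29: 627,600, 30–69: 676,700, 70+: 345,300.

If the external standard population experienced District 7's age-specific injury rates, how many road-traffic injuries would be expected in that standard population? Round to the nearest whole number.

Expected road-traffic injuries = Σ (standard pop × age-specific rate ÷ 100,000)
= 627,600×123.8/100,000 + 676,700×193.4/100,000 + 345,300×221.4/100,000
= 776.97 + 1308.74 + 764.49 = 2850.20.

2850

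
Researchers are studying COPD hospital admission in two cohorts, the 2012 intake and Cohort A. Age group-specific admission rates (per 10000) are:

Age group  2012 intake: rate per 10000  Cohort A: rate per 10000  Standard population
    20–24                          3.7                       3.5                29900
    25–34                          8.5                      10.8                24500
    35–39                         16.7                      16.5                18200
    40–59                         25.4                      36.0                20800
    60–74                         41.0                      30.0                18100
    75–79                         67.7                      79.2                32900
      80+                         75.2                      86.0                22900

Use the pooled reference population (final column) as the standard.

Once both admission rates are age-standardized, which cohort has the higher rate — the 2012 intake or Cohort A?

Standard total = 167300; weights = 0.1787, 0.1464, 0.1088, 0.1243, 0.1082, 0.1967, 0.1369.
The 2012 intake: 0.1787×3.7 + 0.1464×8.5 + 0.1088×16.7 + 0.1243×25.4 + 0.1082×41.0 + 0.1967×67.7 + 0.1369×75.2 = 34.9232 per 10000.
Cohort A: 0.1787×3.5 + 0.1464×10.8 + 0.1088×16.5 + 0.1243×36.0 + 0.1082×30.0 + 0.1967×79.2 + 0.1369×86.0 = 39.0701 per 10000.

Cohort A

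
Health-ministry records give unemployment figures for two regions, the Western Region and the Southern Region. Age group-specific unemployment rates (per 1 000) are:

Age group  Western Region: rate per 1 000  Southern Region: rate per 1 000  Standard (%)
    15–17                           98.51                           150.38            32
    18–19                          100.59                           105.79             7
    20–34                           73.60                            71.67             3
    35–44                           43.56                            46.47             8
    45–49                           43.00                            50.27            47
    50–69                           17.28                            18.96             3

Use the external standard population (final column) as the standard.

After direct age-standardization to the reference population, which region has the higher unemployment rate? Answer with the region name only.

Standard weights: 0.32, 0.07, 0.03, 0.08, 0.47, 0.03.
The Western Region: 0.3200×98.51 + 0.0700×100.59 + 0.0300×73.60 + 0.0800×43.56 + 0.4700×43.00 + 0.0300×17.28 = 64.9857 per 1 000.
The Southern Region: 0.3200×150.38 + 0.0700×105.79 + 0.0300×71.67 + 0.0800×46.47 + 0.4700×50.27 + 0.0300×18.96 = 85.5903 per 1 000.

Southern Region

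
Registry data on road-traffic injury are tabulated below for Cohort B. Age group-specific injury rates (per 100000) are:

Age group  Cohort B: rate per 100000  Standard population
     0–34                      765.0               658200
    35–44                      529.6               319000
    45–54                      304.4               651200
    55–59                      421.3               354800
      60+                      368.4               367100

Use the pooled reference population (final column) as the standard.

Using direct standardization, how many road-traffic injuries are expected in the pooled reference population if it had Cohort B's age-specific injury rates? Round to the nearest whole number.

Expected road-traffic injuries = Σ (standard pop × age-specific rate ÷ 100000)
= 658200×765.0/100000 + 319000×529.6/100000 + 651200×304.4/100000 + 354800×421.3/100000 + 367100×368.4/100000
= 5035.23 + 1689.42 + 1982.25 + 1494.77 + 1352.40 = 11554.08.

11554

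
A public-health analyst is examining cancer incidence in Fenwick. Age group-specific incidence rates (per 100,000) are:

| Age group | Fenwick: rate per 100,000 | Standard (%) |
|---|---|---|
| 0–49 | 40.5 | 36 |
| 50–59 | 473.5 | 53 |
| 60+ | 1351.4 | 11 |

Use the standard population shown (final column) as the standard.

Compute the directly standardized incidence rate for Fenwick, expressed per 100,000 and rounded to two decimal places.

414.19

Standard weights: 0.36, 0.53, 0.11.
Standardized rate: 0.3600×40.5 + 0.5300×473.5 + 0.1100×1351.4 = 414.1890 per 100,000.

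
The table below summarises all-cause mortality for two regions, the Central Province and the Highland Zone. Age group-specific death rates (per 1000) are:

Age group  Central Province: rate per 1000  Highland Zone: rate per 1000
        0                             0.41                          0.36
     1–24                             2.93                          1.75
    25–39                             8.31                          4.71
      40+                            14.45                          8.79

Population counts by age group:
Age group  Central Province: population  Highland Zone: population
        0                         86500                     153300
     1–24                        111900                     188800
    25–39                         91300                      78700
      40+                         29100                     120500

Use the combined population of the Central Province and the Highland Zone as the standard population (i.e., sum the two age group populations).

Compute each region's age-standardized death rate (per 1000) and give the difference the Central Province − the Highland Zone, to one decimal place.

2.1

Combined standard total = 860100; weights = 0.2788, 0.3496, 0.1977, 0.1739.
The Central Province: 0.2788×0.41 + 0.3496×2.93 + 0.1977×8.31 + 0.1739×14.45 = 5.2945 per 1000.
The Highland Zone: 0.2788×0.36 + 0.3496×1.75 + 0.1977×4.71 + 0.1739×8.79 = 3.1720 per 1000.
Difference = 5.2945 − 3.1720 = 2.1225.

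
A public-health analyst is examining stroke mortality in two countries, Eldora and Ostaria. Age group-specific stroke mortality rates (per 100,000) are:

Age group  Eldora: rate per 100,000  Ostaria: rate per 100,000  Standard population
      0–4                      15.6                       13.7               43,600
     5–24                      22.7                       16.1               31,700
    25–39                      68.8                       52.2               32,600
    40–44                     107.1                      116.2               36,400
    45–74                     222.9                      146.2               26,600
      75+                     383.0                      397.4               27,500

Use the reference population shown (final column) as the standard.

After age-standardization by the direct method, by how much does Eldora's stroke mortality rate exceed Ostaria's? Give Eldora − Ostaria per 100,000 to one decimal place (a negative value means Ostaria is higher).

Standard total = 198,400; weights = 0.2198, 0.1598, 0.1643, 0.1835, 0.1341, 0.1386.
Eldora: 0.2198×15.6 + 0.1598×22.7 + 0.1643×68.8 + 0.1835×107.1 + 0.1341×222.9 + 0.1386×383.0 = 120.9814 per 100,000.
Ostaria: 0.2198×13.7 + 0.1598×16.1 + 0.1643×52.2 + 0.1835×116.2 + 0.1341×146.2 + 0.1386×397.4 = 110.1639 per 100,000.
Difference = 120.9814 − 110.1639 = 10.8175.

10.8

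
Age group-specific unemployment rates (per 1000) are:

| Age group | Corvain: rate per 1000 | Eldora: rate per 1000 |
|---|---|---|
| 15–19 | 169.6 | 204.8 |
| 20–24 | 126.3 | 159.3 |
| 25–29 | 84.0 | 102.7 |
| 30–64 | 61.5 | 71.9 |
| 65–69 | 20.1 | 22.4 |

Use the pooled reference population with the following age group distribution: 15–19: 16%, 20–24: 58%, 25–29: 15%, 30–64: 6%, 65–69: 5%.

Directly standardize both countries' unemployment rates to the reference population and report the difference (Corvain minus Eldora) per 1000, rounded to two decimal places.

Standard weights: 0.16, 0.58, 0.15, 0.06, 0.05.
Corvain: 0.1600×169.6 + 0.5800×126.3 + 0.1500×84.0 + 0.0600×61.5 + 0.0500×20.1 = 117.6850 per 1000.
Eldora: 0.1600×204.8 + 0.5800×159.3 + 0.1500×102.7 + 0.0600×71.9 + 0.0500×22.4 = 146.0010 per 1000.
Difference = 117.6850 − 146.0010 = -28.3160.

-28.32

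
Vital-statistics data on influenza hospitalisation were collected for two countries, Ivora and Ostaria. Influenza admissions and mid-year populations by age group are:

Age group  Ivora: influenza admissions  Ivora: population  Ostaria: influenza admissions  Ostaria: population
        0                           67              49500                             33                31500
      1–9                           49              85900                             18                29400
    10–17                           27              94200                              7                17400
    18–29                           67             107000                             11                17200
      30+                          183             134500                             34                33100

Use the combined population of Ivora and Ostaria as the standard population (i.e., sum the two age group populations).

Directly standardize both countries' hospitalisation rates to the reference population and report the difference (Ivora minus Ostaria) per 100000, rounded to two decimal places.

Age-specific rates per 100000 for Ivora: 135.35, 57.04, 28.66, 62.62, 136.06.
For Ostaria: 104.76, 61.22, 40.23, 63.95, 102.72.
Combined standard total = 599700; weights = 0.1351, 0.1923, 0.1861, 0.2071, 0.2795.
Ivora: 0.1351×135.35 + 0.1923×57.04 + 0.1861×28.66 + 0.2071×62.62 + 0.2795×136.06 = 85.5761 per 100000.
Ostaria: 0.1351×104.76 + 0.1923×61.22 + 0.1861×40.23 + 0.2071×63.95 + 0.2795×102.72 = 75.3598 per 100000.
Difference = 85.5761 − 75.3598 = 10.2163.

10.22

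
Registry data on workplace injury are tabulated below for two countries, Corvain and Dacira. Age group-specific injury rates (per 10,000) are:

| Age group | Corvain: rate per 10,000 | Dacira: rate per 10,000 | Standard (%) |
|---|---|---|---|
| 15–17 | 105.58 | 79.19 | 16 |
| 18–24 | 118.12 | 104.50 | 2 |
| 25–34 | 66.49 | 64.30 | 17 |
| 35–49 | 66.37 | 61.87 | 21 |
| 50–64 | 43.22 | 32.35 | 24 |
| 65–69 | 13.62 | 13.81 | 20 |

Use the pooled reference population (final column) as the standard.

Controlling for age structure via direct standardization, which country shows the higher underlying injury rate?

Standard weights: 0.16, 0.02, 0.17, 0.21, 0.24, 0.20.
Corvain: 0.1600×105.58 + 0.0200×118.12 + 0.1700×66.49 + 0.2100×66.37 + 0.2400×43.22 + 0.2000×13.62 = 57.5930 per 10,000.
Dacira: 0.1600×79.19 + 0.0200×104.50 + 0.1700×64.30 + 0.2100×61.87 + 0.2400×32.35 + 0.2000×13.81 = 49.2101 per 10,000.

Corvain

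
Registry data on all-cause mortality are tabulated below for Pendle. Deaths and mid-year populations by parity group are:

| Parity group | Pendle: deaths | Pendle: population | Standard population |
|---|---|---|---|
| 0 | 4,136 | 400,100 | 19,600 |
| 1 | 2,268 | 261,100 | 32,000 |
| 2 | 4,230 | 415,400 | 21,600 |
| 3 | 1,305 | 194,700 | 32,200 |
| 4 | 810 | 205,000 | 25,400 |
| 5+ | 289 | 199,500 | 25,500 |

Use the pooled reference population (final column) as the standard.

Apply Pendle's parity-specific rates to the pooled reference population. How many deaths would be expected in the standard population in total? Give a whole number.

1054

Parity-specific rates per 100,000 for Pendle: 1033.74, 868.63, 1018.30, 670.26, 395.12, 144.86.
Expected deaths = Σ (standard pop × parity-specific rate ÷ 100,000)
= 19,600×1033.74/100,000 + 32,000×868.63/100,000 + 21,600×1018.30/100,000 + 32,200×670.26/100,000 + 25,400×395.12/100,000 + 25,500×144.86/100,000
= 202.61 + 277.96 + 219.95 + 215.82 + 100.36 + 36.94 = 1053.65.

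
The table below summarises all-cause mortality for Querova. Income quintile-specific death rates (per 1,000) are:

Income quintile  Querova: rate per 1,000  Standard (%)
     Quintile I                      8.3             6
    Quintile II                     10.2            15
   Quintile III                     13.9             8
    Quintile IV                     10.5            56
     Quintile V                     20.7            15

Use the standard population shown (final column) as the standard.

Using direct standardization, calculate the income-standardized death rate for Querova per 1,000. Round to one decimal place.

Standard weights: 0.06, 0.15, 0.08, 0.56, 0.15.
Standardized rate: 0.0600×8.3 + 0.1500×10.2 + 0.0800×13.9 + 0.5600×10.5 + 0.1500×20.7 = 12.1250 per 1,000.

12.1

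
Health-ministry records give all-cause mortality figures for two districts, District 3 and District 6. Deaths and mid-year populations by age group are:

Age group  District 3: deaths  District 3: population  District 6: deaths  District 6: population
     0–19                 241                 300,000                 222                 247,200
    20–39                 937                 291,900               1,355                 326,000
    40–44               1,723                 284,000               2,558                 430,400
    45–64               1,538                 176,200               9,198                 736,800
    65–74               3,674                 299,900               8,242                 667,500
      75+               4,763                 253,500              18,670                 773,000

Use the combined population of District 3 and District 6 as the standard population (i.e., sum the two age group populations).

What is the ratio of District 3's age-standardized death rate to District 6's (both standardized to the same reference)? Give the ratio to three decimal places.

0.827

Age-specific rates per 1,000 for District 3: 0.803, 3.210, 6.067, 8.729, 12.251, 18.789.
For District 6: 0.898, 4.156, 5.943, 12.484, 12.348, 24.153.
Combined standard total = 4,786,400; weights = 0.1143, 0.1291, 0.1493, 0.1907, 0.2021, 0.2145.
District 3: 0.1143×0.803 + 0.1291×3.210 + 0.1493×6.067 + 0.1907×8.729 + 0.2021×12.251 + 0.2145×18.789 = 9.5823 per 1,000.
District 6: 0.1143×0.898 + 0.1291×4.156 + 0.1493×5.943 + 0.1907×12.484 + 0.2021×12.348 + 0.2145×24.153 = 11.5830 per 1,000.
Ratio = 9.5823 ÷ 11.5830 = 0.82727.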